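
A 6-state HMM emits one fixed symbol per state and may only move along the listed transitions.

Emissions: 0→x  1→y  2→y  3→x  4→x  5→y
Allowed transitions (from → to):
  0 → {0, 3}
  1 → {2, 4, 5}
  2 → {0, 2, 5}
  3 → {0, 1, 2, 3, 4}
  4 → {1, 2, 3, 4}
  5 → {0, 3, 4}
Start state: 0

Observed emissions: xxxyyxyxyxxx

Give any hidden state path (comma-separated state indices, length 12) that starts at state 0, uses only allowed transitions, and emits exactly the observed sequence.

  0: obs=x cand={0,3,4} pick 0 [start]
  1: obs=x cand={0,3,4} pick 0 [0->0 ok]
  2: obs=x cand={0,3,4} pick 3 [0->3 ok]
  3: obs=y cand={1,2,5} pick 1 [3->1 ok]
  4: obs=y cand={1,2,5} pick 5 [1->5 ok]
  5: obs=x cand={0,3,4} pick 4 [5->4 ok]
  6: obs=y cand={1,2,5} pick 1 [4->1 ok]
  7: obs=x cand={0,3,4} pick 4 [1->4 ok]
  8: obs=y cand={1,2,5} pick 2 [4->2 ok]
  9: obs=x cand={0,3,4} pick 0 [2->0 ok]
  10: obs=x cand={0,3,4} pick 0 [0->0 ok]
  11: obs=x cand={0,3,4} pick 0 [0->0 ok]

0,0,3,1,5,4,1,4,2,0,0,0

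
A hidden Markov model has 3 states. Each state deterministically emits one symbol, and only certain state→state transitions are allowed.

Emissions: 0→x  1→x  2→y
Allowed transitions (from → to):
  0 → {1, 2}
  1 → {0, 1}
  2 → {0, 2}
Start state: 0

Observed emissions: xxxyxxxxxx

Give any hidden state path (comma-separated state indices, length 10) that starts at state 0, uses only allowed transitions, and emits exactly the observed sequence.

  t0 'x' -> {0,1}, take 0 (start)
  t1 'x' -> {0,1}, take 1 (0->1 ok)
  t2 'x' -> {0,1}, take 0 (1->0 ok)
  t3 'y' -> {2}, take 2 (0->2 ok)
  t4 'x' -> {0,1}, take 0 (2->0 ok)
  t5 'x' -> {0,1}, take 1 (0->1 ok)
  t6 'x' -> {0,1}, take 0 (1->0 ok)
  t7 'x' -> {0,1}, take 1 (0->1 ok)
  t8 'x' -> {0,1}, take 1 (1->1 ok)
  t9 'x' -> {0,1}, take 1 (1->1 ok)

0,1,0,2,0,1,0,1,1,1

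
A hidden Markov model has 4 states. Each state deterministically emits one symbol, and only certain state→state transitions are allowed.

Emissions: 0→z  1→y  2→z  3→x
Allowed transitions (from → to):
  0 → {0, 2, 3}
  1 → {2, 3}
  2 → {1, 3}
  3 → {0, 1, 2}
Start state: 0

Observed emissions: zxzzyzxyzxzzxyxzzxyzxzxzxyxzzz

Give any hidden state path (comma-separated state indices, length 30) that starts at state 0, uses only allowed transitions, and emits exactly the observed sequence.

0,3,0,2,1,2,3,1,2,3,0,2,3,1,3,0,0,3,1,2,3,2,3,2,3,1,3,0,0,2

  [0] z  {0,2}  => 0  start
  [1] x  {3}  => 3  0->3 ok
  [2] z  {0,2}  => 0  3->0 ok
  [3] z  {0,2}  => 2  0->2 ok
  [4] y  {1}  => 1  2->1 ok
  [5] z  {0,2}  => 2  1->2 ok
  [6] x  {3}  => 3  2->3 ok
  [7] y  {1}  => 1  3->1 ok
  [8] z  {0,2}  => 2  1->2 ok
  [9] x  {3}  => 3  2->3 ok
  [10] z  {0,2}  => 0  3->0 ok
  [11] z  {0,2}  => 2  0->2 ok
  [12] x  {3}  => 3  2->3 ok
  [13] y  {1}  => 1  3->1 ok
  [14] x  {3}  => 3  1->3 ok
  [15] z  {0,2}  => 0  3->0 ok
  [16] z  {0,2}  => 0  0->0 ok
  [17] x  {3}  => 3  0->3 ok
  [18] y  {1}  => 1  3->1 ok
  [19] z  {0,2}  => 2  1->2 ok
  [20] x  {3}  => 3  2->3 ok
  [21] z  {0,2}  => 2  3->2 ok
  [22] x  {3}  => 3  2->3 ok
  [23] z  {0,2}  => 2  3->2 ok
  [24] x  {3}  => 3  2->3 ok
  [25] y  {1}  => 1  3->1 ok
  [26] x  {3}  => 3  1->3 ok
  [27] z  {0,2}  => 0  3->0 ok
  [28] z  {0,2}  => 0  0->0 ok
  [29] z  {0,2}  => 2  0->2 ok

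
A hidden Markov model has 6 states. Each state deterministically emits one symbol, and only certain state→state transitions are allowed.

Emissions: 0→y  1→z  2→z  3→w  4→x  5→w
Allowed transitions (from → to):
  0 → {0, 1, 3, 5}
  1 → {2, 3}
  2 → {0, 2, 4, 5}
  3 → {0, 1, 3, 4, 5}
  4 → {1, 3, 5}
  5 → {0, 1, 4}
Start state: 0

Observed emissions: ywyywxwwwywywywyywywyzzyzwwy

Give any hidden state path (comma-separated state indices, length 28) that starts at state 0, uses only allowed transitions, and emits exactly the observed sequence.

0,5,0,0,5,4,3,3,5,0,5,0,5,0,5,0,0,5,0,3,0,1,2,0,1,3,3,0

  pos 0: y in {0}, choose 0; start
  pos 1: w in {3,5}, choose 5; 0->5 ok
  pos 2: y in {0}, choose 0; 5->0 ok
  pos 3: y in {0}, choose 0; 0->0 ok
  pos 4: w in {3,5}, choose 5; 0->5 ok
  pos 5: x in {4}, choose 4; 5->4 ok
  pos 6: w in {3,5}, choose 3; 4->3 ok
  pos 7: w in {3,5}, choose 3; 3->3 ok
  pos 8: w in {3,5}, choose 5; 3->5 ok
  pos 9: y in {0}, choose 0; 5->0 ok
  pos 10: w in {3,5}, choose 5; 0->5 ok
  pos 11: y in {0}, choose 0; 5->0 ok
  pos 12: w in {3,5}, choose 5; 0->5 ok
  pos 13: y in {0}, choose 0; 5->0 ok
  pos 14: w in {3,5}, choose 5; 0->5 ok
  pos 15: y in {0}, choose 0; 5->0 ok
  pos 16: y in {0}, choose 0; 0->0 ok
  pos 17: w in {3,5}, choose 5; 0->5 ok
  pos 18: y in {0}, choose 0; 5->0 ok
  pos 19: w in {3,5}, choose 3; 0->3 ok
  pos 20: y in {0}, choose 0; 3->0 ok
  pos 21: z in {1,2}, choose 1; 0->1 ok
  pos 22: z in {1,2}, choose 2; 1->2 ok
  pos 23: y in {0}, choose 0; 2->0 ok
  pos 24: z in {1,2}, choose 1; 0->1 ok
  pos 25: w in {3,5}, choose 3; 1->3 ok
  pos 26: w in {3,5}, choose 3; 3->3 ok
  pos 27: y in {0}, choose 0; 3->0 ok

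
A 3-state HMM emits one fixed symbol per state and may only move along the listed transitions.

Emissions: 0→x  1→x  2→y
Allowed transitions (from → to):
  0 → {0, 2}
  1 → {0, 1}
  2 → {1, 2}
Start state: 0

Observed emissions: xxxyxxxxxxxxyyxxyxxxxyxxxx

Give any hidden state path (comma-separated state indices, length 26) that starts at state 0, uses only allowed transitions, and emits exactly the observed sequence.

0,0,0,2,1,1,1,1,1,1,0,0,2,2,1,0,2,1,0,0,0,2,1,0,0,0

  [0] x  {0,1}  => 0  start
  [1] x  {0,1}  => 0  0->0 ok
  [2] x  {0,1}  => 0  0->0 ok
  [3] y  {2}  => 2  0->2 ok
  [4] x  {0,1}  => 1  2->1 ok
  [5] x  {0,1}  => 1  1->1 ok
  [6] x  {0,1}  => 1  1->1 ok
  [7] x  {0,1}  => 1  1->1 ok
  [8] x  {0,1}  => 1  1->1 ok
  [9] x  {0,1}  => 1  1->1 ok
  [10] x  {0,1}  => 0  1->0 ok
  [11] x  {0,1}  => 0  0->0 ok
  [12] y  {2}  => 2  0->2 ok
  [13] y  {2}  => 2  2->2 ok
  [14] x  {0,1}  => 1  2->1 ok
  [15] x  {0,1}  => 0  1->0 ok
  [16] y  {2}  => 2  0->2 ok
  [17] x  {0,1}  => 1  2->1 ok
  [18] x  {0,1}  => 0  1->0 ok
  [19] x  {0,1}  => 0  0->0 ok
  [20] x  {0,1}  => 0  0->0 ok
  [21] y  {2}  => 2  0->2 ok
  [22] x  {0,1}  => 1  2->1 ok
  [23] x  {0,1}  => 0  1->0 ok
  [24] x  {0,1}  => 0  0->0 ok
  [25] x  {0,1}  => 0  0->0 ok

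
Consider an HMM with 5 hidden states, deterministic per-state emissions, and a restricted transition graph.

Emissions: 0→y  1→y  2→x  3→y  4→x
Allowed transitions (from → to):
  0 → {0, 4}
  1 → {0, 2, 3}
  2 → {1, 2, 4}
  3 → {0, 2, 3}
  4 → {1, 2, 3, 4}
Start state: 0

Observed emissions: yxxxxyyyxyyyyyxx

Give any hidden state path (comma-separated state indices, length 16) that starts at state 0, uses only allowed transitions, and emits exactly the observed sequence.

0,4,2,2,4,3,0,0,4,1,0,0,0,0,4,2

  pos 0: y in {0,1,3}, choose 0; start
  pos 1: x in {2,4}, choose 4; 0->4 ok
  pos 2: x in {2,4}, choose 2; 4->2 ok
  pos 3: x in {2,4}, choose 2; 2->2 ok
  pos 4: x in {2,4}, choose 4; 2->4 ok
  pos 5: y in {0,1,3}, choose 3; 4->3 ok
  pos 6: y in {0,1,3}, choose 0; 3->0 ok
  pos 7: y in {0,1,3}, choose 0; 0->0 ok
  pos 8: x in {2,4}, choose 4; 0->4 ok
  pos 9: y in {0,1,3}, choose 1; 4->1 ok
  pos 10: y in {0,1,3}, choose 0; 1->0 ok
  pos 11: y in {0,1,3}, choose 0; 0->0 ok
  pos 12: y in {0,1,3}, choose 0; 0->0 ok
  pos 13: y in {0,1,3}, choose 0; 0->0 ok
  pos 14: x in {2,4}, choose 4; 0->4 ok
  pos 15: x in {2,4}, choose 2; 4->2 ok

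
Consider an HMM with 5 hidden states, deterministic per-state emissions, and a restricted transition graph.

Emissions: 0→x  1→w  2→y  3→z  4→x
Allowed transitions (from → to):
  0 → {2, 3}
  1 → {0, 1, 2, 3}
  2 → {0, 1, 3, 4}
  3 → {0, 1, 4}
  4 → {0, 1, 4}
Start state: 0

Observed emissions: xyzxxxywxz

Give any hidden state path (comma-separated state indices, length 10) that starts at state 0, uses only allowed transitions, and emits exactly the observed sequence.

  t0 'x' -> {0,4}, take 0 (start)
  t1 'y' -> {2}, take 2 (0->2 ok)
  t2 'z' -> {3}, take 3 (2->3 ok)
  t3 'x' -> {0,4}, take 4 (3->4 ok)
  t4 'x' -> {0,4}, take 4 (4->4 ok)
  t5 'x' -> {0,4}, take 0 (4->0 ok)
  t6 'y' -> {2}, take 2 (0->2 ok)
  t7 'w' -> {1}, take 1 (2->1 ok)
  t8 'x' -> {0,4}, take 0 (1->0 ok)
  t9 'z' -> {3}, take 3 (0->3 ok)

0,2,3,4,4,0,2,1,0,3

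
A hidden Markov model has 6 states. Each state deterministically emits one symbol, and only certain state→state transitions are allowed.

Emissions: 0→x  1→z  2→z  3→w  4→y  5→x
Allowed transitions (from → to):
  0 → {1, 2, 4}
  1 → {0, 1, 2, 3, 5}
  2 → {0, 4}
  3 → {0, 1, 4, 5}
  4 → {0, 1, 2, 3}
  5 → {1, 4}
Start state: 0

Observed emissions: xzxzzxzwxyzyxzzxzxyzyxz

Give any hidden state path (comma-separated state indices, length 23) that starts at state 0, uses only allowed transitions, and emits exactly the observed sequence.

  pos 0: x in {0,5}, choose 0; start
  pos 1: z in {1,2}, choose 2; 0->2 ok
  pos 2: x in {0,5}, choose 0; 2->0 ok
  pos 3: z in {1,2}, choose 1; 0->1 ok
  pos 4: z in {1,2}, choose 2; 1->2 ok
  pos 5: x in {0,5}, choose 0; 2->0 ok
  pos 6: z in {1,2}, choose 1; 0->1 ok
  pos 7: w in {3}, choose 3; 1->3 ok
  pos 8: x in {0,5}, choose 0; 3->0 ok
  pos 9: y in {4}, choose 4; 0->4 ok
  pos 10: z in {1,2}, choose 2; 4->2 ok
  pos 11: y in {4}, choose 4; 2->4 ok
  pos 12: x in {0,5}, choose 0; 4->0 ok
  pos 13: z in {1,2}, choose 1; 0->1 ok
  pos 14: z in {1,2}, choose 1; 1->1 ok
  pos 15: x in {0,5}, choose 0; 1->0 ok
  pos 16: z in {1,2}, choose 1; 0->1 ok
  pos 17: x in {0,5}, choose 5; 1->5 ok
  pos 18: y in {4}, choose 4; 5->4 ok
  pos 19: z in {1,2}, choose 2; 4->2 ok
  pos 20: y in {4}, choose 4; 2->4 ok
  pos 21: x in {0,5}, choose 0; 4->0 ok
  pos 22: z in {1,2}, choose 2; 0->2 ok

0,2,0,1,2,0,1,3,0,4,2,4,0,1,1,0,1,5,4,2,4,0,2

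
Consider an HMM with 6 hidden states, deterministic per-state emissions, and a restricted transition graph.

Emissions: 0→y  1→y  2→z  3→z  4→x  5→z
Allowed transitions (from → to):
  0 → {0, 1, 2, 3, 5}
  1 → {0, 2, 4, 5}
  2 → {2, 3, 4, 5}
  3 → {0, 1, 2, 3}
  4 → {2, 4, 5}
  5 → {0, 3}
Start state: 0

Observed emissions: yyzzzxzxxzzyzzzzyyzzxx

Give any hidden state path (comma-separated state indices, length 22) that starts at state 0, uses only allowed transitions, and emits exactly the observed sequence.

0,0,5,3,2,4,2,4,4,5,3,1,5,3,3,3,0,1,2,2,4,4

  pos 0: y in {0,1}, choose 0; start
  pos 1: y in {0,1}, choose 0; 0->0 ok
  pos 2: z in {2,3,5}, choose 5; 0->5 ok
  pos 3: z in {2,3,5}, choose 3; 5->3 ok
  pos 4: z in {2,3,5}, choose 2; 3->2 ok
  pos 5: x in {4}, choose 4; 2->4 ok
  pos 6: z in {2,3,5}, choose 2; 4->2 ok
  pos 7: x in {4}, choose 4; 2->4 ok
  pos 8: x in {4}, choose 4; 4->4 ok
  pos 9: z in {2,3,5}, choose 5; 4->5 ok
  pos 10: z in {2,3,5}, choose 3; 5->3 ok
  pos 11: y in {0,1}, choose 1; 3->1 ok
  pos 12: z in {2,3,5}, choose 5; 1->5 ok
  pos 13: z in {2,3,5}, choose 3; 5->3 ok
  pos 14: z in {2,3,5}, choose 3; 3->3 ok
  pos 15: z in {2,3,5}, choose 3; 3->3 ok
  pos 16: y in {0,1}, choose 0; 3->0 ok
  pos 17: y in {0,1}, choose 1; 0->1 ok
  pos 18: z in {2,3,5}, choose 2; 1->2 ok
  pos 19: z in {2,3,5}, choose 2; 2->2 ok
  pos 20: x in {4}, choose 4; 2->4 ok
  pos 21: x in {4}, choose 4; 4->4 ok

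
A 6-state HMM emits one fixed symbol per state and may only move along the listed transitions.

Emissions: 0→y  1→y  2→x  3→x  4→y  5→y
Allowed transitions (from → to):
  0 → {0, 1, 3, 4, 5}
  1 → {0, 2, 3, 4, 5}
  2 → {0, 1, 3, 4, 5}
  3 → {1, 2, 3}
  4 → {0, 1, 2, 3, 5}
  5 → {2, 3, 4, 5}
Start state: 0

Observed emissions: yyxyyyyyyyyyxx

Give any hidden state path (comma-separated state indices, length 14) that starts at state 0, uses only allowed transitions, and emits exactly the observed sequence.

0,1,3,1,0,4,1,0,1,0,1,5,3,2

  [0] y  {0,1,4,5}  => 0  start
  [1] y  {0,1,4,5}  => 1  0->1 ok
  [2] x  {2,3}  => 3  1->3 ok
  [3] y  {0,1,4,5}  => 1  3->1 ok
  [4] y  {0,1,4,5}  => 0  1->0 ok
  [5] y  {0,1,4,5}  => 4  0->4 ok
  [6] y  {0,1,4,5}  => 1  4->1 ok
  [7] y  {0,1,4,5}  => 0  1->0 ok
  [8] y  {0,1,4,5}  => 1  0->1 ok
  [9] y  {0,1,4,5}  => 0  1->0 ok
  [10] y  {0,1,4,5}  => 1  0->1 ok
  [11] y  {0,1,4,5}  => 5  1->5 ok
  [12] x  {2,3}  => 3  5->3 ok
  [13] x  {2,3}  => 2  3->2 ok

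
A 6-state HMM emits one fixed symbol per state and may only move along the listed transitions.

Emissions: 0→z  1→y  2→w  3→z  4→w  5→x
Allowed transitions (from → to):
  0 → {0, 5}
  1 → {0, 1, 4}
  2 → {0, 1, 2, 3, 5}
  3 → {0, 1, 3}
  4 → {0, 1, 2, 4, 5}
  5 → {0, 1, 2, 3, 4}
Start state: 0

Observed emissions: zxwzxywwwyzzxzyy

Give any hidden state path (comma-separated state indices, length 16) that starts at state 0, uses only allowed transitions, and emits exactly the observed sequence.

  t0 'z' -> {0,3}, take 0 (start)
  t1 'x' -> {5}, take 5 (0->5 ok)
  t2 'w' -> {2,4}, take 2 (5->2 ok)
  t3 'z' -> {0,3}, take 0 (2->0 ok)
  t4 'x' -> {5}, take 5 (0->5 ok)
  t5 'y' -> {1}, take 1 (5->1 ok)
  t6 'w' -> {2,4}, take 4 (1->4 ok)
  t7 'w' -> {2,4}, take 4 (4->4 ok)
  t8 'w' -> {2,4}, take 2 (4->2 ok)
  t9 'y' -> {1}, take 1 (2->1 ok)
  t10 'z' -> {0,3}, take 0 (1->0 ok)
  t11 'z' -> {0,3}, take 0 (0->0 ok)
  t12 'x' -> {5}, take 5 (0->5 ok)
  t13 'z' -> {0,3}, take 3 (5->3 ok)
  t14 'y' -> {1}, take 1 (3->1 ok)
  t15 'y' -> {1}, take 1 (1->1 ok)

0,5,2,0,5,1,4,4,2,1,0,0,5,3,1,1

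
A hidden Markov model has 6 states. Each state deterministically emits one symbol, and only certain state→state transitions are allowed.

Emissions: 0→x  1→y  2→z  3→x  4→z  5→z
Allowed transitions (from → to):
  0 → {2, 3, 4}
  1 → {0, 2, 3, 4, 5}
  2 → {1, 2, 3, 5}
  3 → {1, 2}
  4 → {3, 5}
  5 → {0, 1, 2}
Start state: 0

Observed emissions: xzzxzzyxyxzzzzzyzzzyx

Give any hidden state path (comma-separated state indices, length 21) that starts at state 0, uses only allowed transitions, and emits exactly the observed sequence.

  pos 0: x in {0,3}, choose 0; start
  pos 1: z in {2,4,5}, choose 2; 0->2 ok
  pos 2: z in {2,4,5}, choose 5; 2->5 ok
  pos 3: x in {0,3}, choose 0; 5->0 ok
  pos 4: z in {2,4,5}, choose 2; 0->2 ok
  pos 5: z in {2,4,5}, choose 2; 2->2 ok
  pos 6: y in {1}, choose 1; 2->1 ok
  pos 7: x in {0,3}, choose 3; 1->3 ok
  pos 8: y in {1}, choose 1; 3->1 ok
  pos 9: x in {0,3}, choose 3; 1->3 ok
  pos 10: z in {2,4,5}, choose 2; 3->2 ok
  pos 11: z in {2,4,5}, choose 2; 2->2 ok
  pos 12: z in {2,4,5}, choose 2; 2->2 ok
  pos 13: z in {2,4,5}, choose 5; 2->5 ok
  pos 14: z in {2,4,5}, choose 2; 5->2 ok
  pos 15: y in {1}, choose 1; 2->1 ok
  pos 16: z in {2,4,5}, choose 2; 1->2 ok
  pos 17: z in {2,4,5}, choose 2; 2->2 ok
  pos 18: z in {2,4,5}, choose 5; 2->5 ok
  pos 19: y in {1}, choose 1; 5->1 ok
  pos 20: x in {0,3}, choose 3; 1->3 ok

0,2,5,0,2,2,1,3,1,3,2,2,2,5,2,1,2,2,5,1,3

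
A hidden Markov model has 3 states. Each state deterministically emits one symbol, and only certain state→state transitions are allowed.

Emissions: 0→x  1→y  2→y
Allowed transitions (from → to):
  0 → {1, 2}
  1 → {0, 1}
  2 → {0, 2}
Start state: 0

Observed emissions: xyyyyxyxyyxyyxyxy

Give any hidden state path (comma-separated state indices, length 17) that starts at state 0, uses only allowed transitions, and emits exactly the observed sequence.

0,2,2,2,2,0,2,0,1,1,0,1,1,0,1,0,1

  [0] x  {0}  => 0  start
  [1] y  {1,2}  => 2  0->2 ok
  [2] y  {1,2}  => 2  2->2 ok
  [3] y  {1,2}  => 2  2->2 ok
  [4] y  {1,2}  => 2  2->2 ok
  [5] x  {0}  => 0  2->0 ok
  [6] y  {1,2}  => 2  0->2 ok
  [7] x  {0}  => 0  2->0 ok
  [8] y  {1,2}  => 1  0->1 ok
  [9] y  {1,2}  => 1  1->1 ok
  [10] x  {0}  => 0  1->0 ok
  [11] y  {1,2}  => 1  0->1 ok
  [12] y  {1,2}  => 1  1->1 ok
  [13] x  {0}  => 0  1->0 ok
  [14] y  {1,2}  => 1  0->1 ok
  [15] x  {0}  => 0  1->0 ok
  [16] y  {1,2}  => 1  0->1 ok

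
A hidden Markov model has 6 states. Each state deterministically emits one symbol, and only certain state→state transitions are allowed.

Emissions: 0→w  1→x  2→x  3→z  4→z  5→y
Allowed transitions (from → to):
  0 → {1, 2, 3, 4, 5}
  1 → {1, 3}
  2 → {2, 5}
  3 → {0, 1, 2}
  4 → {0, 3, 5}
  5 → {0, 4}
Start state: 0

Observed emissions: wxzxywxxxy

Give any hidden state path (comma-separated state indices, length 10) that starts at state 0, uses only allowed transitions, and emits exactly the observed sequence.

0,1,3,2,5,0,2,2,2,5

  t0 'w' -> {0}, take 0 (start)
  t1 'x' -> {1,2}, take 1 (0->1 ok)
  t2 'z' -> {3,4}, take 3 (1->3 ok)
  t3 'x' -> {1,2}, take 2 (3->2 ok)
  t4 'y' -> {5}, take 5 (2->5 ok)
  t5 'w' -> {0}, take 0 (5->0 ok)
  t6 'x' -> {1,2}, take 2 (0->2 ok)
  t7 'x' -> {1,2}, take 2 (2->2 ok)
  t8 'x' -> {1,2}, take 2 (2->2 ok)
  t9 'y' -> {5}, take 5 (2->5 ok)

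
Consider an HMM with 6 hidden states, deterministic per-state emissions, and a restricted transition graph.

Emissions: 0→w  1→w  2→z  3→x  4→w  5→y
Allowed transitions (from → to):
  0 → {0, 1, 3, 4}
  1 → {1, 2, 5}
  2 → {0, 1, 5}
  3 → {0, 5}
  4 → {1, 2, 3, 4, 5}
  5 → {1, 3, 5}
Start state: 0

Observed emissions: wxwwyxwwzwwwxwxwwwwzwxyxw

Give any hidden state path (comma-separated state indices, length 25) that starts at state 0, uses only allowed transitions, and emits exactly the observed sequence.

0,3,0,1,5,3,0,1,2,0,0,4,3,0,3,0,0,1,1,2,0,3,5,3,0

  0: obs=w cand={0,1,4} pick 0 [start]
  1: obs=x cand={3} pick 3 [0->3 ok]
  2: obs=w cand={0,1,4} pick 0 [3->0 ok]
  3: obs=w cand={0,1,4} pick 1 [0->1 ok]
  4: obs=y cand={5} pick 5 [1->5 ok]
  5: obs=x cand={3} pick 3 [5->3 ok]
  6: obs=w cand={0,1,4} pick 0 [3->0 ok]
  7: obs=w cand={0,1,4} pick 1 [0->1 ok]
  8: obs=z cand={2} pick 2 [1->2 ok]
  9: obs=w cand={0,1,4} pick 0 [2->0 ok]
  10: obs=w cand={0,1,4} pick 0 [0->0 ok]
  11: obs=w cand={0,1,4} pick 4 [0->4 ok]
  12: obs=x cand={3} pick 3 [4->3 ok]
  13: obs=w cand={0,1,4} pick 0 [3->0 ok]
  14: obs=x cand={3} pick 3 [0->3 ok]
  15: obs=w cand={0,1,4} pick 0 [3->0 ok]
  16: obs=w cand={0,1,4} pick 0 [0->0 ok]
  17: obs=w cand={0,1,4} pick 1 [0->1 ok]
  18: obs=w cand={0,1,4} pick 1 [1->1 ok]
  19: obs=z cand={2} pick 2 [1->2 ok]
  20: obs=w cand={0,1,4} pick 0 [2->0 ok]
  21: obs=x cand={3} pick 3 [0->3 ok]
  22: obs=y cand={5} pick 5 [3->5 ok]
  23: obs=x cand={3} pick 3 [5->3 ok]
  24: obs=w cand={0,1,4} pick 0 [3->0 ok]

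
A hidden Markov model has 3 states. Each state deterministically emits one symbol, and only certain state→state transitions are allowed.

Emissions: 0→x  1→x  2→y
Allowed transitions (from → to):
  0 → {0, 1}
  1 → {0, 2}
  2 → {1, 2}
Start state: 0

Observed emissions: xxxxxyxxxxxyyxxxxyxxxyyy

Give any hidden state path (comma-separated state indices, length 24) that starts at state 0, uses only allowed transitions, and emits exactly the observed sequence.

  pos 0: x in {0,1}, choose 0; start
  pos 1: x in {0,1}, choose 0; 0->0 ok
  pos 2: x in {0,1}, choose 0; 0->0 ok
  pos 3: x in {0,1}, choose 0; 0->0 ok
  pos 4: x in {0,1}, choose 1; 0->1 ok
  pos 5: y in {2}, choose 2; 1->2 ok
  pos 6: x in {0,1}, choose 1; 2->1 ok
  pos 7: x in {0,1}, choose 0; 1->0 ok
  pos 8: x in {0,1}, choose 0; 0->0 ok
  pos 9: x in {0,1}, choose 0; 0->0 ok
  pos 10: x in {0,1}, choose 1; 0->1 ok
  pos 11: y in {2}, choose 2; 1->2 ok
  pos 12: y in {2}, choose 2; 2->2 ok
  pos 13: x in {0,1}, choose 1; 2->1 ok
  pos 14: x in {0,1}, choose 0; 1->0 ok
  pos 15: x in {0,1}, choose 0; 0->0 ok
  pos 16: x in {0,1}, choose 1; 0->1 ok
  pos 17: y in {2}, choose 2; 1->2 ok
  pos 18: x in {0,1}, choose 1; 2->1 ok
  pos 19: x in {0,1}, choose 0; 1->0 ok
  pos 20: x in {0,1}, choose 1; 0->1 ok
  pos 21: y in {2}, choose 2; 1->2 ok
  pos 22: y in {2}, choose 2; 2->2 ok
  pos 23: y in {2}, choose 2; 2->2 ok

0,0,0,0,1,2,1,0,0,0,1,2,2,1,0,0,1,2,1,0,1,2,2,2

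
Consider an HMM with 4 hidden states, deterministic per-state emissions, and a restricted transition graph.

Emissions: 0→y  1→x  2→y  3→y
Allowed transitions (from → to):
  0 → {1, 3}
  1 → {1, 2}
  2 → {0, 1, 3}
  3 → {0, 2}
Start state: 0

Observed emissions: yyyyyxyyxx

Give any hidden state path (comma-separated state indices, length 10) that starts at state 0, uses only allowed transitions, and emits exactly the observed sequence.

  t0 'y' -> {0,2,3}, take 0 (start)
  t1 'y' -> {0,2,3}, take 3 (0->3 ok)
  t2 'y' -> {0,2,3}, take 0 (3->0 ok)
  t3 'y' -> {0,2,3}, take 3 (0->3 ok)
  t4 'y' -> {0,2,3}, take 0 (3->0 ok)
  t5 'x' -> {1}, take 1 (0->1 ok)
  t6 'y' -> {0,2,3}, take 2 (1->2 ok)
  t7 'y' -> {0,2,3}, take 0 (2->0 ok)
  t8 'x' -> {1}, take 1 (0->1 ok)
  t9 'x' -> {1}, take 1 (1->1 ok)

0,3,0,3,0,1,2,0,1,1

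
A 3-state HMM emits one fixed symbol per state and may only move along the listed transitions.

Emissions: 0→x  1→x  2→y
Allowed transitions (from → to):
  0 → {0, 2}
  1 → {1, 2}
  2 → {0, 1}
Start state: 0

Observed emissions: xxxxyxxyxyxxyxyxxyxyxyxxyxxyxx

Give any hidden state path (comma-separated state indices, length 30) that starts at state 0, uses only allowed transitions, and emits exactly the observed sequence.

0,0,0,0,2,1,1,2,1,2,0,0,2,1,2,0,0,2,0,2,1,2,1,1,2,0,0,2,1,1

  pos 0: x in {0,1}, choose 0; start
  pos 1: x in {0,1}, choose 0; 0->0 ok
  pos 2: x in {0,1}, choose 0; 0->0 ok
  pos 3: x in {0,1}, choose 0; 0->0 ok
  pos 4: y in {2}, choose 2; 0->2 ok
  pos 5: x in {0,1}, choose 1; 2->1 ok
  pos 6: x in {0,1}, choose 1; 1->1 ok
  pos 7: y in {2}, choose 2; 1->2 ok
  pos 8: x in {0,1}, choose 1; 2->1 ok
  pos 9: y in {2}, choose 2; 1->2 ok
  pos 10: x in {0,1}, choose 0; 2->0 ok
  pos 11: x in {0,1}, choose 0; 0->0 ok
  pos 12: y in {2}, choose 2; 0->2 ok
  pos 13: x in {0,1}, choose 1; 2->1 ok
  pos 14: y in {2}, choose 2; 1->2 ok
  pos 15: x in {0,1}, choose 0; 2->0 ok
  pos 16: x in {0,1}, choose 0; 0->0 ok
  pos 17: y in {2}, choose 2; 0->2 ok
  pos 18: x in {0,1}, choose 0; 2->0 ok
  pos 19: y in {2}, choose 2; 0->2 ok
  pos 20: x in {0,1}, choose 1; 2->1 ok
  pos 21: y in {2}, choose 2; 1->2 ok
  pos 22: x in {0,1}, choose 1; 2->1 ok
  pos 23: x in {0,1}, choose 1; 1->1 ok
  pos 24: y in {2}, choose 2; 1->2 ok
  pos 25: x in {0,1}, choose 0; 2->0 ok
  pos 26: x in {0,1}, choose 0; 0->0 ok
  pos 27: y in {2}, choose 2; 0->2 ok
  pos 28: x in {0,1}, choose 1; 2->1 ok
  pos 29: x in {0,1}, choose 1; 1->1 ok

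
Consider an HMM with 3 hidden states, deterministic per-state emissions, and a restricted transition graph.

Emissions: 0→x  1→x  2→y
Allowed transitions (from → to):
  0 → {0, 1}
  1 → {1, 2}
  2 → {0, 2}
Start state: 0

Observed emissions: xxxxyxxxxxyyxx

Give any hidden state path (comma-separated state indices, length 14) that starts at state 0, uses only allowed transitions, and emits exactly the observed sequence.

0,1,1,1,2,0,0,1,1,1,2,2,0,1

  [0] x  {0,1}  => 0  start
  [1] x  {0,1}  => 1  0->1 ok
  [2] x  {0,1}  => 1  1->1 ok
  [3] x  {0,1}  => 1  1->1 ok
  [4] y  {2}  => 2  1->2 ok
  [5] x  {0,1}  => 0  2->0 ok
  [6] x  {0,1}  => 0  0->0 ok
  [7] x  {0,1}  => 1  0->1 ok
  [8] x  {0,1}  => 1  1->1 ok
  [9] x  {0,1}  => 1  1->1 ok
  [10] y  {2}  => 2  1->2 ok
  [11] y  {2}  => 2  2->2 ok
  [12] x  {0,1}  => 0  2->0 ok
  [13] x  {0,1}  => 1  0->1 ok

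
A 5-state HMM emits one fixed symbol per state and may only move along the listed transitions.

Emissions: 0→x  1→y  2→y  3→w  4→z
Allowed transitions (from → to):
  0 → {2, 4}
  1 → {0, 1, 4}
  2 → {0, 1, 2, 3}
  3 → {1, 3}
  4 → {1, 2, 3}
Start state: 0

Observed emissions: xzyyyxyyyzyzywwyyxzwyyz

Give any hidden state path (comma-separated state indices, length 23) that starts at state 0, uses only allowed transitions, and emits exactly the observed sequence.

0,4,2,2,1,0,2,2,1,4,1,4,2,3,3,1,1,0,4,3,1,1,4

  pos 0: x in {0}, choose 0; start
  pos 1: z in {4}, choose 4; 0->4 ok
  pos 2: y in {1,2}, choose 2; 4->2 ok
  pos 3: y in {1,2}, choose 2; 2->2 ok
  pos 4: y in {1,2}, choose 1; 2->1 ok
  pos 5: x in {0}, choose 0; 1->0 ok
  pos 6: y in {1,2}, choose 2; 0->2 ok
  pos 7: y in {1,2}, choose 2; 2->2 ok
  pos 8: y in {1,2}, choose 1; 2->1 ok
  pos 9: z in {4}, choose 4; 1->4 ok
  pos 10: y in {1,2}, choose 1; 4->1 ok
  pos 11: z in {4}, choose 4; 1->4 ok
  pos 12: y in {1,2}, choose 2; 4->2 ok
  pos 13: w in {3}, choose 3; 2->3 ok
  pos 14: w in {3}, choose 3; 3->3 ok
  pos 15: y in {1,2}, choose 1; 3->1 ok
  pos 16: y in {1,2}, choose 1; 1->1 ok
  pos 17: x in {0}, choose 0; 1->0 ok
  pos 18: z in {4}, choose 4; 0->4 ok
  pos 19: w in {3}, choose 3; 4->3 ok
  pos 20: y in {1,2}, choose 1; 3->1 ok
  pos 21: y in {1,2}, choose 1; 1->1 ok
  pos 22: z in {4}, choose 4; 1->4 ok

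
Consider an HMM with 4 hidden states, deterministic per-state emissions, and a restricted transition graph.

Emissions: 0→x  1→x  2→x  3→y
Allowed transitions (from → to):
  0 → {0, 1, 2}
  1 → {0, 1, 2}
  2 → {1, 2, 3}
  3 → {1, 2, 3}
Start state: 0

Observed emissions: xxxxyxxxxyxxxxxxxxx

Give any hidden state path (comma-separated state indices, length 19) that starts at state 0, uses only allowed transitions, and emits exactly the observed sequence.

0,2,2,2,3,1,0,2,2,3,1,0,0,1,1,0,1,1,1

  0: obs=x cand={0,1,2} pick 0 [start]
  1: obs=x cand={0,1,2} pick 2 [0->2 ok]
  2: obs=x cand={0,1,2} pick 2 [2->2 ok]
  3: obs=x cand={0,1,2} pick 2 [2->2 ok]
  4: obs=y cand={3} pick 3 [2->3 ok]
  5: obs=x cand={0,1,2} pick 1 [3->1 ok]
  6: obs=x cand={0,1,2} pick 0 [1->0 ok]
  7: obs=x cand={0,1,2} pick 2 [0->2 ok]
  8: obs=x cand={0,1,2} pick 2 [2->2 ok]
  9: obs=y cand={3} pick 3 [2->3 ok]
  10: obs=x cand={0,1,2} pick 1 [3->1 ok]
  11: obs=x cand={0,1,2} pick 0 [1->0 ok]
  12: obs=x cand={0,1,2} pick 0 [0->0 ok]
  13: obs=x cand={0,1,2} pick 1 [0->1 ok]
  14: obs=x cand={0,1,2} pick 1 [1->1 ok]
  15: obs=x cand={0,1,2} pick 0 [1->0 ok]
  16: obs=x cand={0,1,2} pick 1 [0->1 ok]
  17: obs=x cand={0,1,2} pick 1 [1->1 ok]
  18: obs=x cand={0,1,2} pick 1 [1->1 ok]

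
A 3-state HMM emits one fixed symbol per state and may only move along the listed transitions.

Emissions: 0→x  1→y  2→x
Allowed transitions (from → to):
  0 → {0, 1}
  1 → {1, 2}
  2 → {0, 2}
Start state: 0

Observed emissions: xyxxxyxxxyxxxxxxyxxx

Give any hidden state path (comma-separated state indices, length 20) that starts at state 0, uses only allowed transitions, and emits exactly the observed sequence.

0,1,2,2,0,1,2,0,0,1,2,2,0,0,0,0,1,2,0,0

  t0 'x' -> {0,2}, take 0 (start)
  t1 'y' -> {1}, take 1 (0->1 ok)
  t2 'x' -> {0,2}, take 2 (1->2 ok)
  t3 'x' -> {0,2}, take 2 (2->2 ok)
  t4 'x' -> {0,2}, take 0 (2->0 ok)
  t5 'y' -> {1}, take 1 (0->1 ok)
  t6 'x' -> {0,2}, take 2 (1->2 ok)
  t7 'x' -> {0,2}, take 0 (2->0 ok)
  t8 'x' -> {0,2}, take 0 (0->0 ok)
  t9 'y' -> {1}, take 1 (0->1 ok)
  t10 'x' -> {0,2}, take 2 (1->2 ok)
  t11 'x' -> {0,2}, take 2 (2->2 ok)
  t12 'x' -> {0,2}, take 0 (2->0 ok)
  t13 'x' -> {0,2}, take 0 (0->0 ok)
  t14 'x' -> {0,2}, take 0 (0->0 ok)
  t15 'x' -> {0,2}, take 0 (0->0 ok)
  t16 'y' -> {1}, take 1 (0->1 ok)
  t17 'x' -> {0,2}, take 2 (1->2 ok)
  t18 'x' -> {0,2}, take 0 (2->0 ok)
  t19 'x' -> {0,2}, take 0 (0->0 ok)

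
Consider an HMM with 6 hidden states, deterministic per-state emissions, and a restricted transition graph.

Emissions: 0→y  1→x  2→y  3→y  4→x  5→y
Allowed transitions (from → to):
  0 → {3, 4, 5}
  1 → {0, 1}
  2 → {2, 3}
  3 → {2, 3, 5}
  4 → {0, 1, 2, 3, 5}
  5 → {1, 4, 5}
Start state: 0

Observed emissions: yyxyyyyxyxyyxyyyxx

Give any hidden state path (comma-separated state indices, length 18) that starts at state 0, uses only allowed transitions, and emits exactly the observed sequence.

0,5,1,0,3,5,5,1,0,4,0,5,1,0,5,5,4,1

  pos 0: y in {0,2,3,5}, choose 0; start
  pos 1: y in {0,2,3,5}, choose 5; 0->5 ok
  pos 2: x in {1,4}, choose 1; 5->1 ok
  pos 3: y in {0,2,3,5}, choose 0; 1->0 ok
  pos 4: y in {0,2,3,5}, choose 3; 0->3 ok
  pos 5: y in {0,2,3,5}, choose 5; 3->5 ok
  pos 6: y in {0,2,3,5}, choose 5; 5->5 ok
  pos 7: x in {1,4}, choose 1; 5->1 ok
  pos 8: y in {0,2,3,5}, choose 0; 1->0 ok
  pos 9: x in {1,4}, choose 4; 0->4 ok
  pos 10: y in {0,2,3,5}, choose 0; 4->0 ok
  pos 11: y in {0,2,3,5}, choose 5; 0->5 ok
  pos 12: x in {1,4}, choose 1; 5->1 ok
  pos 13: y in {0,2,3,5}, choose 0; 1->0 ok
  pos 14: y in {0,2,3,5}, choose 5; 0->5 ok
  pos 15: y in {0,2,3,5}, choose 5; 5->5 ok
  pos 16: x in {1,4}, choose 4; 5->4 ok
  pos 17: x in {1,4}, choose 1; 4->1 ok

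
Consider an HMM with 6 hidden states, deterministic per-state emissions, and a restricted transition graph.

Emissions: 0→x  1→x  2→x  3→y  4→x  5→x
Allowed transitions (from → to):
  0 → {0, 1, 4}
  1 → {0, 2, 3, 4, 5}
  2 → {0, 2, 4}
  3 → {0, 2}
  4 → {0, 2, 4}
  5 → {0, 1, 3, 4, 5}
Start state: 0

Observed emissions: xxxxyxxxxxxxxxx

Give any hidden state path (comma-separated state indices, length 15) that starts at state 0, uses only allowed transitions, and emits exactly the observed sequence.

  [0] x  {0,1,2,4,5}  => 0  start
  [1] x  {0,1,2,4,5}  => 1  0->1 ok
  [2] x  {0,1,2,4,5}  => 5  1->5 ok
  [3] x  {0,1,2,4,5}  => 1  5->1 ok
  [4] y  {3}  => 3  1->3 ok
  [5] x  {0,1,2,4,5}  => 0  3->0 ok
  [6] x  {0,1,2,4,5}  => 4  0->4 ok
  [7] x  {0,1,2,4,5}  => 2  4->2 ok
  [8] x  {0,1,2,4,5}  => 4  2->4 ok
  [9] x  {0,1,2,4,5}  => 4  4->4 ok
  [10] x  {0,1,2,4,5}  => 2  4->2 ok
  [11] x  {0,1,2,4,5}  => 0  2->0 ok
  [12] x  {0,1,2,4,5}  => 0  0->0 ok
  [13] x  {0,1,2,4,5}  => 4  0->4 ok
  [14] x  {0,1,2,4,5}  => 4  4->4 ok

0,1,5,1,3,0,4,2,4,4,2,0,0,4,4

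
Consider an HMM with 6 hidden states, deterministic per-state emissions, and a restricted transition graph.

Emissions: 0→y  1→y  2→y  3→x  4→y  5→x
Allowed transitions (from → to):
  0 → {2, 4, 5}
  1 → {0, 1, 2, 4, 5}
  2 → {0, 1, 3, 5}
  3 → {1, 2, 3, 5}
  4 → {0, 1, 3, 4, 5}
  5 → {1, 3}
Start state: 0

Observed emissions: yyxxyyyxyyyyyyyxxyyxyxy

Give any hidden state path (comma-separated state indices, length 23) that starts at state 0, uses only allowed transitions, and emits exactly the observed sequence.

  t0 'y' -> {0,1,2,4}, take 0 (start)
  t1 'y' -> {0,1,2,4}, take 2 (0->2 ok)
  t2 'x' -> {3,5}, take 3 (2->3 ok)
  t3 'x' -> {3,5}, take 3 (3->3 ok)
  t4 'y' -> {0,1,2,4}, take 2 (3->2 ok)
  t5 'y' -> {0,1,2,4}, take 0 (2->0 ok)
  t6 'y' -> {0,1,2,4}, take 4 (0->4 ok)
  t7 'x' -> {3,5}, take 5 (4->5 ok)
  t8 'y' -> {0,1,2,4}, take 1 (5->1 ok)
  t9 'y' -> {0,1,2,4}, take 1 (1->1 ok)
  t10 'y' -> {0,1,2,4}, take 0 (1->0 ok)
  t11 'y' -> {0,1,2,4}, take 4 (0->4 ok)
  t12 'y' -> {0,1,2,4}, take 1 (4->1 ok)
  t13 'y' -> {0,1,2,4}, take 1 (1->1 ok)
  t14 'y' -> {0,1,2,4}, take 0 (1->0 ok)
  t15 'x' -> {3,5}, take 5 (0->5 ok)
  t16 'x' -> {3,5}, take 3 (5->3 ok)
  t17 'y' -> {0,1,2,4}, take 1 (3->1 ok)
  t18 'y' -> {0,1,2,4}, take 0 (1->0 ok)
  t19 'x' -> {3,5}, take 5 (0->5 ok)
  t20 'y' -> {0,1,2,4}, take 1 (5->1 ok)
  t21 'x' -> {3,5}, take 5 (1->5 ok)
  t22 'y' -> {0,1,2,4}, take 1 (5->1 ok)

0,2,3,3,2,0,4,5,1,1,0,4,1,1,0,5,3,1,0,5,1,5,1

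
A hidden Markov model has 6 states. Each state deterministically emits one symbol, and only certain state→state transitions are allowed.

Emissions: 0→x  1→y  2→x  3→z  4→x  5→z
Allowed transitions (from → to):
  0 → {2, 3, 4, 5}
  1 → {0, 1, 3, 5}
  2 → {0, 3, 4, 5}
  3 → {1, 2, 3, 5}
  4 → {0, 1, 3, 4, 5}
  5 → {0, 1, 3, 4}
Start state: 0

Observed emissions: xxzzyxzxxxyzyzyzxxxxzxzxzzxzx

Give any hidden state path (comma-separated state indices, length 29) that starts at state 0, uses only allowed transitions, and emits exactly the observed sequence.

0,4,3,3,1,0,5,0,2,4,1,5,1,5,1,5,4,0,2,4,5,4,3,2,3,5,0,3,2

  pos 0: x in {0,2,4}, choose 0; start
  pos 1: x in {0,2,4}, choose 4; 0->4 ok
  pos 2: z in {3,5}, choose 3; 4->3 ok
  pos 3: z in {3,5}, choose 3; 3->3 ok
  pos 4: y in {1}, choose 1; 3->1 ok
  pos 5: x in {0,2,4}, choose 0; 1->0 ok
  pos 6: z in {3,5}, choose 5; 0->5 ok
  pos 7: x in {0,2,4}, choose 0; 5->0 ok
  pos 8: x in {0,2,4}, choose 2; 0->2 ok
  pos 9: x in {0,2,4}, choose 4; 2->4 ok
  pos 10: y in {1}, choose 1; 4->1 ok
  pos 11: z in {3,5}, choose 5; 1->5 ok
  pos 12: y in {1}, choose 1; 5->1 ok
  pos 13: z in {3,5}, choose 5; 1->5 ok
  pos 14: y in {1}, choose 1; 5->1 ok
  pos 15: z in {3,5}, choose 5; 1->5 ok
  pos 16: x in {0,2,4}, choose 4; 5->4 ok
  pos 17: x in {0,2,4}, choose 0; 4->0 ok
  pos 18: x in {0,2,4}, choose 2; 0->2 ok
  pos 19: x in {0,2,4}, choose 4; 2->4 ok
  pos 20: z in {3,5}, choose 5; 4->5 ok
  pos 21: x in {0,2,4}, choose 4; 5->4 ok
  pos 22: z in {3,5}, choose 3; 4->3 ok
  pos 23: x in {0,2,4}, choose 2; 3->2 ok
  pos 24: z in {3,5}, choose 3; 2->3 ok
  pos 25: z in {3,5}, choose 5; 3->5 ok
  pos 26: x in {0,2,4}, choose 0; 5->0 ok
  pos 27: z in {3,5}, choose 3; 0->3 ok
  pos 28: x in {0,2,4}, choose 2; 3->2 ok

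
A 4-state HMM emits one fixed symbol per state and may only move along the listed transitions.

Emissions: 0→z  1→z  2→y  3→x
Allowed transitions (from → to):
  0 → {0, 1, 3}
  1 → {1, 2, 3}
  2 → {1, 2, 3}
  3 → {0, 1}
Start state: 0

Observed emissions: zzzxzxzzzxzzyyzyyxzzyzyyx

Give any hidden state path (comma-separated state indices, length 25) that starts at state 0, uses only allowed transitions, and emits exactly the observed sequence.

0,0,1,3,0,3,0,1,1,3,0,1,2,2,1,2,2,3,0,1,2,1,2,2,3

  t0 'z' -> {0,1}, take 0 (start)
  t1 'z' -> {0,1}, take 0 (0->0 ok)
  t2 'z' -> {0,1}, take 1 (0->1 ok)
  t3 'x' -> {3}, take 3 (1->3 ok)
  t4 'z' -> {0,1}, take 0 (3->0 ok)
  t5 'x' -> {3}, take 3 (0->3 ok)
  t6 'z' -> {0,1}, take 0 (3->0 ok)
  t7 'z' -> {0,1}, take 1 (0->1 ok)
  t8 'z' -> {0,1}, take 1 (1->1 ok)
  t9 'x' -> {3}, take 3 (1->3 ok)
  t10 'z' -> {0,1}, take 0 (3->0 ok)
  t11 'z' -> {0,1}, take 1 (0->1 ok)
  t12 'y' -> {2}, take 2 (1->2 ok)
  t13 'y' -> {2}, take 2 (2->2 ok)
  t14 'z' -> {0,1}, take 1 (2->1 ok)
  t15 'y' -> {2}, take 2 (1->2 ok)
  t16 'y' -> {2}, take 2 (2->2 ok)
  t17 'x' -> {3}, take 3 (2->3 ok)
  t18 'z' -> {0,1}, take 0 (3->0 ok)
  t19 'z' -> {0,1}, take 1 (0->1 ok)
  t20 'y' -> {2}, take 2 (1->2 ok)
  t21 'z' -> {0,1}, take 1 (2->1 ok)
  t22 'y' -> {2}, take 2 (1->2 ok)
  t23 'y' -> {2}, take 2 (2->2 ok)
  t24 'x' -> {3}, take 3 (2->3 ok)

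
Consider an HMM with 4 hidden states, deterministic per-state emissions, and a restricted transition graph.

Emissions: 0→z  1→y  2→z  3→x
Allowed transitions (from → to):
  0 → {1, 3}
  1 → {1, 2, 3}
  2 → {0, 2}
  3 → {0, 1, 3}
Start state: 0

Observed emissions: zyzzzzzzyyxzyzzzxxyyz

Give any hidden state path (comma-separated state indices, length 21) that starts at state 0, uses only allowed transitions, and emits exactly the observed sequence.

0,1,2,2,2,2,2,0,1,1,3,0,1,2,2,0,3,3,1,1,2

  0: obs=z cand={0,2} pick 0 [start]
  1: obs=y cand={1} pick 1 [0->1 ok]
  2: obs=z cand={0,2} pick 2 [1->2 ok]
  3: obs=z cand={0,2} pick 2 [2->2 ok]
  4: obs=z cand={0,2} pick 2 [2->2 ok]
  5: obs=z cand={0,2} pick 2 [2->2 ok]
  6: obs=z cand={0,2} pick 2 [2->2 ok]
  7: obs=z cand={0,2} pick 0 [2->0 ok]
  8: obs=y cand={1} pick 1 [0->1 ok]
  9: obs=y cand={1} pick 1 [1->1 ok]
  10: obs=x cand={3} pick 3 [1->3 ok]
  11: obs=z cand={0,2} pick 0 [3->0 ok]
  12: obs=y cand={1} pick 1 [0->1 ok]
  13: obs=z cand={0,2} pick 2 [1->2 ok]
  14: obs=z cand={0,2} pick 2 [2->2 ok]
  15: obs=z cand={0,2} pick 0 [2->0 ok]
  16: obs=x cand={3} pick 3 [0->3 ok]
  17: obs=x cand={3} pick 3 [3->3 ok]
  18: obs=y cand={1} pick 1 [3->1 ok]
  19: obs=y cand={1} pick 1 [1->1 ok]
  20: obs=z cand={0,2} pick 2 [1->2 ok]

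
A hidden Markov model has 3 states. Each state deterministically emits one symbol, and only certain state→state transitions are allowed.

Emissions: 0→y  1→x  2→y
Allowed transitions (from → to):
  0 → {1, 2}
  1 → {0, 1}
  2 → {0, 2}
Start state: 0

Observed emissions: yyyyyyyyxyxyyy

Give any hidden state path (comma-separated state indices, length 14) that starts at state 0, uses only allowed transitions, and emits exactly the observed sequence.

  [0] y  {0,2}  => 0  start
  [1] y  {0,2}  => 2  0->2 ok
  [2] y  {0,2}  => 2  2->2 ok
  [3] y  {0,2}  => 0  2->0 ok
  [4] y  {0,2}  => 2  0->2 ok
  [5] y  {0,2}  => 0  2->0 ok
  [6] y  {0,2}  => 2  0->2 ok
  [7] y  {0,2}  => 0  2->0 ok
  [8] x  {1}  => 1  0->1 ok
  [9] y  {0,2}  => 0  1->0 ok
  [10] x  {1}  => 1  0->1 ok
  [11] y  {0,2}  => 0  1->0 ok
  [12] y  {0,2}  => 2  0->2 ok
  [13] y  {0,2}  => 0  2->0 ok

0,2,2,0,2,0,2,0,1,0,1,0,2,0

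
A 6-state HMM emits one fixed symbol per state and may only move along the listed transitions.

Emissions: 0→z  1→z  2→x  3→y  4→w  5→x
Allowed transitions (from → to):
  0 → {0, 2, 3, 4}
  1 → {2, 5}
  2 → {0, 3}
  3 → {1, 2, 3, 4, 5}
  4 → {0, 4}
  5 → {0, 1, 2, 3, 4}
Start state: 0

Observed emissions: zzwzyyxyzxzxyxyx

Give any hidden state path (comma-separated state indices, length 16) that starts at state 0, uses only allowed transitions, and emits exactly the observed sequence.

0,0,4,0,3,3,2,3,1,5,1,2,3,5,3,2

  pos 0: z in {0,1}, choose 0; start
  pos 1: z in {0,1}, choose 0; 0->0 ok
  pos 2: w in {4}, choose 4; 0->4 ok
  pos 3: z in {0,1}, choose 0; 4->0 ok
  pos 4: y in {3}, choose 3; 0->3 ok
  pos 5: y in {3}, choose 3; 3->3 ok
  pos 6: x in {2,5}, choose 2; 3->2 ok
  pos 7: y in {3}, choose 3; 2->3 ok
  pos 8: z in {0,1}, choose 1; 3->1 ok
  pos 9: x in {2,5}, choose 5; 1->5 ok
  pos 10: z in {0,1}, choose 1; 5->1 ok
  pos 11: x in {2,5}, choose 2; 1->2 ok
  pos 12: y in {3}, choose 3; 2->3 ok
  pos 13: x in {2,5}, choose 5; 3->5 ok
  pos 14: y in {3}, choose 3; 5->3 ok
  pos 15: x in {2,5}, choose 2; 3->2 ok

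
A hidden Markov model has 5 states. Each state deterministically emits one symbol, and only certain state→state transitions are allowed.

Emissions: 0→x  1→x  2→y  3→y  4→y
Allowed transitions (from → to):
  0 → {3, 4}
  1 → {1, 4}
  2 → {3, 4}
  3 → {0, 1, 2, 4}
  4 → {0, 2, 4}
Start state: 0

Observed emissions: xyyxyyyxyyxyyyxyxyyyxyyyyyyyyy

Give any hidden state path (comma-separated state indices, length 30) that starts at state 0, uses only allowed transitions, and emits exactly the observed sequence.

  [0] x  {0,1}  => 0  start
  [1] y  {2,3,4}  => 3  0->3 ok
  [2] y  {2,3,4}  => 4  3->4 ok
  [3] x  {0,1}  => 0  4->0 ok
  [4] y  {2,3,4}  => 4  0->4 ok
  [5] y  {2,3,4}  => 2  4->2 ok
  [6] y  {2,3,4}  => 3  2->3 ok
  [7] x  {0,1}  => 0  3->0 ok
  [8] y  {2,3,4}  => 4  0->4 ok
  [9] y  {2,3,4}  => 4  4->4 ok
  [10] x  {0,1}  => 0  4->0 ok
  [11] y  {2,3,4}  => 3  0->3 ok
  [12] y  {2,3,4}  => 2  3->2 ok
  [13] y  {2,3,4}  => 3  2->3 ok
  [14] x  {0,1}  => 0  3->0 ok
  [15] y  {2,3,4}  => 3  0->3 ok
  [16] x  {0,1}  => 0  3->0 ok
  [17] y  {2,3,4}  => 4  0->4 ok
  [18] y  {2,3,4}  => 2  4->2 ok
  [19] y  {2,3,4}  => 4  2->4 ok
  [20] x  {0,1}  => 0  4->0 ok
  [21] y  {2,3,4}  => 4  0->4 ok
  [22] y  {2,3,4}  => 2  4->2 ok
  [23] y  {2,3,4}  => 4  2->4 ok
  [24] y  {2,3,4}  => 4  4->4 ok
  [25] y  {2,3,4}  => 4  4->4 ok
  [26] y  {2,3,4}  => 4  4->4 ok
  [27] y  {2,3,4}  => 4  4->4 ok
  [28] y  {2,3,4}  => 4  4->4 ok
  [29] y  {2,3,4}  => 2  4->2 ok

0,3,4,0,4,2,3,0,4,4,0,3,2,3,0,3,0,4,2,4,0,4,2,4,4,4,4,4,4,2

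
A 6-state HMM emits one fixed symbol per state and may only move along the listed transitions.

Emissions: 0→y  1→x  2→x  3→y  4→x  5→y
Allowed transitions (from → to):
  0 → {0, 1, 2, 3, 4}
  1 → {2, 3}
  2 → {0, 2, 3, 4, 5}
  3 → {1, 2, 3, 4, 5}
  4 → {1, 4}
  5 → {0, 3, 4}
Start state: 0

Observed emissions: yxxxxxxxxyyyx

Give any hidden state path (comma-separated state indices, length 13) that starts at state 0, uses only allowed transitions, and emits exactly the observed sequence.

0,4,4,4,4,4,1,2,2,5,3,3,2

  t0 'y' -> {0,3,5}, take 0 (start)
  t1 'x' -> {1,2,4}, take 4 (0->4 ok)
  t2 'x' -> {1,2,4}, take 4 (4->4 ok)
  t3 'x' -> {1,2,4}, take 4 (4->4 ok)
  t4 'x' -> {1,2,4}, take 4 (4->4 ok)
  t5 'x' -> {1,2,4}, take 4 (4->4 ok)
  t6 'x' -> {1,2,4}, take 1 (4->1 ok)
  t7 'x' -> {1,2,4}, take 2 (1->2 ok)
  t8 'x' -> {1,2,4}, take 2 (2->2 ok)
  t9 'y' -> {0,3,5}, take 5 (2->5 ok)
  t10 'y' -> {0,3,5}, take 3 (5->3 ok)
  t11 'y' -> {0,3,5}, take 3 (3->3 ok)
  t12 'x' -> {1,2,4}, take 2 (3->2 ok)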